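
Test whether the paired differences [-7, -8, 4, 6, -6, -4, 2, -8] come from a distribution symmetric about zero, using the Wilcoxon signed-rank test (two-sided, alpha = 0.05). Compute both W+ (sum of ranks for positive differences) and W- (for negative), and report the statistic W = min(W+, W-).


Step 1: Drop any zero differences (none here) and take |d_i|.
|d| = [7, 8, 4, 6, 6, 4, 2, 8]
Step 2: Midrank |d_i| (ties get averaged ranks).
ranks: |7|->6, |8|->7.5, |4|->2.5, |6|->4.5, |6|->4.5, |4|->2.5, |2|->1, |8|->7.5
Step 3: Attach original signs; sum ranks with positive sign and with negative sign.
W+ = 2.5 + 4.5 + 1 = 8
W- = 6 + 7.5 + 4.5 + 2.5 + 7.5 = 28
(Check: W+ + W- = 36 should equal n(n+1)/2 = 36.)
Step 4: Test statistic W = min(W+, W-) = 8.
Step 5: Ties in |d|, so use the tie-corrected normal approximation.
        E[W] = n(n+1)/4 = 8*9/4 = 18.
        Tie groups: |d|=4 (t=2), |d|=6 (t=2), |d|=8 (t=2); sum(t^3 - t) = 18.
        Var[W] = n(n+1)(2n+1)/24 - sum(t^3-t)/48 = 1224/24 - 18/48 = 50.625.
        z = (W - E[W]) / sqrt(Var[W]) = (8 - 18) / 7.1151 = -1.4055.
        Two-sided p = 2*Phi(z) = 0.159886.
Step 6: alpha = 0.05. fail to reject H0.

W+ = 8, W- = 28, W = min = 8, p = 0.159886, fail to reject H0.


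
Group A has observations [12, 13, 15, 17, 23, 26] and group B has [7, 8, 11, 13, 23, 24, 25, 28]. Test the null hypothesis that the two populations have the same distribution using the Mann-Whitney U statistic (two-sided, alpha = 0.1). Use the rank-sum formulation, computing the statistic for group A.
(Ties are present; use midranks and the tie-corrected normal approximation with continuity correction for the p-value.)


Step 1: Combine and sort all 14 observations; assign midranks.
sorted (value, group): (7,Y), (8,Y), (11,Y), (12,X), (13,X), (13,Y), (15,X), (17,X), (23,X), (23,Y), (24,Y), (25,Y), (26,X), (28,Y)
ranks: 7->1, 8->2, 11->3, 12->4, 13->5.5, 13->5.5, 15->7, 17->8, 23->9.5, 23->9.5, 24->11, 25->12, 26->13, 28->14
Step 2: Rank sum for X: R1 = 4 + 5.5 + 7 + 8 + 9.5 + 13 = 47.
Step 3: U_X = R1 - n1(n1+1)/2 = 47 - 6*7/2 = 47 - 21 = 26.
       U_Y = n1*n2 - U_X = 48 - 26 = 22.
Step 4: Ties are present, so use the tie-corrected normal approximation (with continuity correction) for the p-value.
Step 5: p-value = 0.846116; compare to alpha = 0.1. fail to reject H0.

U_X = 26, p = 0.846116, fail to reject H0 at alpha = 0.1.


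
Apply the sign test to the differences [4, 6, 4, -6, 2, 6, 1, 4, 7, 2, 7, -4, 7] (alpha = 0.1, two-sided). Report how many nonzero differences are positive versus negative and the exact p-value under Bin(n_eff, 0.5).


Step 1: Discard zero differences. Original n = 13; n_eff = number of nonzero differences = 13.
Nonzero differences (with sign): +4, +6, +4, -6, +2, +6, +1, +4, +7, +2, +7, -4, +7
Step 2: Count signs: positive = 11, negative = 2.
Step 3: Under H0: P(positive) = 0.5, so the number of positives S ~ Bin(13, 0.5).
Step 4: Two-sided exact p-value = sum of Bin(13,0.5) probabilities at or below the observed probability = 0.022461.
Step 5: alpha = 0.1. reject H0.

n_eff = 13, pos = 11, neg = 2, p = 0.022461, reject H0.


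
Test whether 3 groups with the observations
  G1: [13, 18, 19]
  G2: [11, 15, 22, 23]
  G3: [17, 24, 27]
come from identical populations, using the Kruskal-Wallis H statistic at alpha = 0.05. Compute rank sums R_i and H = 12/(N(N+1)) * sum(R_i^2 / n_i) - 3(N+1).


Step 1: Combine all N = 10 observations and assign midranks.
sorted (value, group, rank): (11,G2,1), (13,G1,2), (15,G2,3), (17,G3,4), (18,G1,5), (19,G1,6), (22,G2,7), (23,G2,8), (24,G3,9), (27,G3,10)
Step 2: Sum ranks within each group.
R_1 = 13 (n_1 = 3)
R_2 = 19 (n_2 = 4)
R_3 = 23 (n_3 = 3)
Step 3: H = 12/(N(N+1)) * sum(R_i^2/n_i) - 3(N+1)
     = 12/(10*11) * (13^2/3 + 19^2/4 + 23^2/3) - 3*11
     = 0.109091 * 322.917 - 33
     = 2.227273.
Step 4: No ties, so H is used without correction.
Step 5: Under H0, H ~ chi^2(2); p-value = 0.328363.
Step 6: alpha = 0.05. fail to reject H0.

H = 2.2273, df = 2, p = 0.328363, fail to reject H0.


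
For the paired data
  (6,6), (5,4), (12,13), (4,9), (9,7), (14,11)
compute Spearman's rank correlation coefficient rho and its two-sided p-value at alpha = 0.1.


Step 1: Rank x and y separately (midranks; no ties here).
rank(x): 6->3, 5->2, 12->5, 4->1, 9->4, 14->6
rank(y): 6->2, 4->1, 13->6, 9->4, 7->3, 11->5
Step 2: d_i = R_x(i) - R_y(i); compute d_i^2.
  (3-2)^2=1, (2-1)^2=1, (5-6)^2=1, (1-4)^2=9, (4-3)^2=1, (6-5)^2=1
sum(d^2) = 14.
Step 3: rho = 1 - 6*14 / (6*(6^2 - 1)) = 1 - 84/210 = 0.600000.
Step 4: Under H0, t = rho * sqrt((n-2)/(1-rho^2)) = 1.5000 ~ t(4).
Step 5: Two-sided p-value from the t-distribution with 4 df = 0.208000.
Step 6: alpha = 0.1. fail to reject H0.

rho = 0.6000, p = 0.208000, fail to reject H0 at alpha = 0.1.


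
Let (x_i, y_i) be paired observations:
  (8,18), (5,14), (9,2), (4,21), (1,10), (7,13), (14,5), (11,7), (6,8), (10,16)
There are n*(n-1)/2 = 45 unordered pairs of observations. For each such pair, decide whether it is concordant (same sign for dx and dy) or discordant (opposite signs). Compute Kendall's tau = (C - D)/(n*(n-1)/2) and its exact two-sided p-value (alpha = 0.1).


Step 1: Enumerate the 45 unordered pairs (i,j) with i<j and classify each by sign(x_j-x_i) * sign(y_j-y_i).
  (1,2):dx=-3,dy=-4->C; (1,3):dx=+1,dy=-16->D; (1,4):dx=-4,dy=+3->D; (1,5):dx=-7,dy=-8->C
  (1,6):dx=-1,dy=-5->C; (1,7):dx=+6,dy=-13->D; (1,8):dx=+3,dy=-11->D; (1,9):dx=-2,dy=-10->C
  (1,10):dx=+2,dy=-2->D; (2,3):dx=+4,dy=-12->D; (2,4):dx=-1,dy=+7->D; (2,5):dx=-4,dy=-4->C
  (2,6):dx=+2,dy=-1->D; (2,7):dx=+9,dy=-9->D; (2,8):dx=+6,dy=-7->D; (2,9):dx=+1,dy=-6->D
  (2,10):dx=+5,dy=+2->C; (3,4):dx=-5,dy=+19->D; (3,5):dx=-8,dy=+8->D; (3,6):dx=-2,dy=+11->D
  (3,7):dx=+5,dy=+3->C; (3,8):dx=+2,dy=+5->C; (3,9):dx=-3,dy=+6->D; (3,10):dx=+1,dy=+14->C
  (4,5):dx=-3,dy=-11->C; (4,6):dx=+3,dy=-8->D; (4,7):dx=+10,dy=-16->D; (4,8):dx=+7,dy=-14->D
  (4,9):dx=+2,dy=-13->D; (4,10):dx=+6,dy=-5->D; (5,6):dx=+6,dy=+3->C; (5,7):dx=+13,dy=-5->D
  (5,8):dx=+10,dy=-3->D; (5,9):dx=+5,dy=-2->D; (5,10):dx=+9,dy=+6->C; (6,7):dx=+7,dy=-8->D
  (6,8):dx=+4,dy=-6->D; (6,9):dx=-1,dy=-5->C; (6,10):dx=+3,dy=+3->C; (7,8):dx=-3,dy=+2->D
  (7,9):dx=-8,dy=+3->D; (7,10):dx=-4,dy=+11->D; (8,9):dx=-5,dy=+1->D; (8,10):dx=-1,dy=+9->D
  (9,10):dx=+4,dy=+8->C
Step 2: C = 15, D = 30, total pairs = 45.
Step 3: tau = (C - D)/(n(n-1)/2) = (15 - 30)/45 = -0.333333.
Step 4: Exact two-sided p-value (enumerate n! = 3628800 permutations of y under H0): p = 0.216373.
Step 5: alpha = 0.1. fail to reject H0.

tau_b = -0.3333 (C=15, D=30), p = 0.216373, fail to reject H0.


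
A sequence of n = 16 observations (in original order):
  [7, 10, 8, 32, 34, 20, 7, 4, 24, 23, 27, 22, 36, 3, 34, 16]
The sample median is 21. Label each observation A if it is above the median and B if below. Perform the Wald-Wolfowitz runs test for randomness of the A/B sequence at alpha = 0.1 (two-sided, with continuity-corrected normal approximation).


Step 1: Compute median = 21; label A = above, B = below.
Labels in order: BBBAABBBAAAAABAB  (n_A = 8, n_B = 8)
Step 2: Count runs R = 7.
Step 3: Under H0 (random ordering), E[R] = 2*n_A*n_B/(n_A+n_B) + 1 = 2*8*8/16 + 1 = 9.0000.
        Var[R] = 2*n_A*n_B*(2*n_A*n_B - n_A - n_B) / ((n_A+n_B)^2 * (n_A+n_B-1)) = 14336/3840 = 3.7333.
        SD[R] = 1.9322.
Step 4: Continuity-corrected z = (R + 0.5 - E[R]) / SD[R] = (7 + 0.5 - 9.0000) / 1.9322 = -0.7763.
Step 5: Two-sided p-value via normal approximation = 2*(1 - Phi(|z|)) = 0.437558.
Step 6: alpha = 0.1. fail to reject H0.

R = 7, z = -0.7763, p = 0.437558, fail to reject H0.


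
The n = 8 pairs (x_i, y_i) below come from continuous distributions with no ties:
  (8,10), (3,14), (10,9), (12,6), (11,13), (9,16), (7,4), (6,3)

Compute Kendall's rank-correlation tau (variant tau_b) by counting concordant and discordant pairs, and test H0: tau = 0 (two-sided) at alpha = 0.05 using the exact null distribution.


Step 1: Enumerate the 28 unordered pairs (i,j) with i<j and classify each by sign(x_j-x_i) * sign(y_j-y_i).
  (1,2):dx=-5,dy=+4->D; (1,3):dx=+2,dy=-1->D; (1,4):dx=+4,dy=-4->D; (1,5):dx=+3,dy=+3->C
  (1,6):dx=+1,dy=+6->C; (1,7):dx=-1,dy=-6->C; (1,8):dx=-2,dy=-7->C; (2,3):dx=+7,dy=-5->D
  (2,4):dx=+9,dy=-8->D; (2,5):dx=+8,dy=-1->D; (2,6):dx=+6,dy=+2->C; (2,7):dx=+4,dy=-10->D
  (2,8):dx=+3,dy=-11->D; (3,4):dx=+2,dy=-3->D; (3,5):dx=+1,dy=+4->C; (3,6):dx=-1,dy=+7->D
  (3,7):dx=-3,dy=-5->C; (3,8):dx=-4,dy=-6->C; (4,5):dx=-1,dy=+7->D; (4,6):dx=-3,dy=+10->D
  (4,7):dx=-5,dy=-2->C; (4,8):dx=-6,dy=-3->C; (5,6):dx=-2,dy=+3->D; (5,7):dx=-4,dy=-9->C
  (5,8):dx=-5,dy=-10->C; (6,7):dx=-2,dy=-12->C; (6,8):dx=-3,dy=-13->C; (7,8):dx=-1,dy=-1->C
Step 2: C = 15, D = 13, total pairs = 28.
Step 3: tau = (C - D)/(n(n-1)/2) = (15 - 13)/28 = 0.071429.
Step 4: Exact two-sided p-value (enumerate n! = 40320 permutations of y under H0): p = 0.904861.
Step 5: alpha = 0.05. fail to reject H0.

tau_b = 0.0714 (C=15, D=13), p = 0.904861, fail to reject H0.


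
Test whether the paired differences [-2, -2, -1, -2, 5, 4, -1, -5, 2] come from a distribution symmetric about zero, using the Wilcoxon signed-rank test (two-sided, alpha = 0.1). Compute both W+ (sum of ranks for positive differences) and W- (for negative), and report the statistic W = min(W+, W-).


Step 1: Drop any zero differences (none here) and take |d_i|.
|d| = [2, 2, 1, 2, 5, 4, 1, 5, 2]
Step 2: Midrank |d_i| (ties get averaged ranks).
ranks: |2|->4.5, |2|->4.5, |1|->1.5, |2|->4.5, |5|->8.5, |4|->7, |1|->1.5, |5|->8.5, |2|->4.5
Step 3: Attach original signs; sum ranks with positive sign and with negative sign.
W+ = 8.5 + 7 + 4.5 = 20
W- = 4.5 + 4.5 + 1.5 + 4.5 + 1.5 + 8.5 = 25
(Check: W+ + W- = 45 should equal n(n+1)/2 = 45.)
Step 4: Test statistic W = min(W+, W-) = 20.
Step 5: Ties in |d|, so use the tie-corrected normal approximation.
        E[W] = n(n+1)/4 = 9*10/4 = 22.5.
        Tie groups: |d|=1 (t=2), |d|=2 (t=4), |d|=5 (t=2); sum(t^3 - t) = 72.
        Var[W] = n(n+1)(2n+1)/24 - sum(t^3-t)/48 = 1710/24 - 72/48 = 69.75.
        z = (W - E[W]) / sqrt(Var[W]) = (20 - 22.5) / 8.3516 = -0.2993.
        Two-sided p = 2*Phi(z) = 0.764679.
Step 6: alpha = 0.1. fail to reject H0.

W+ = 20, W- = 25, W = min = 20, p = 0.764679, fail to reject H0.


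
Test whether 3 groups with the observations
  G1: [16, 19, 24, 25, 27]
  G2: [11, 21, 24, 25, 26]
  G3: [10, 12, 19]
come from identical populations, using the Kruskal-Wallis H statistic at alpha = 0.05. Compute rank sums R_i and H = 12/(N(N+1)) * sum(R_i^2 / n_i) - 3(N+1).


Step 1: Combine all N = 13 observations and assign midranks.
sorted (value, group, rank): (10,G3,1), (11,G2,2), (12,G3,3), (16,G1,4), (19,G1,5.5), (19,G3,5.5), (21,G2,7), (24,G1,8.5), (24,G2,8.5), (25,G1,10.5), (25,G2,10.5), (26,G2,12), (27,G1,13)
Step 2: Sum ranks within each group.
R_1 = 41.5 (n_1 = 5)
R_2 = 40 (n_2 = 5)
R_3 = 9.5 (n_3 = 3)
Step 3: H = 12/(N(N+1)) * sum(R_i^2/n_i) - 3(N+1)
     = 12/(13*14) * (41.5^2/5 + 40^2/5 + 9.5^2/3) - 3*14
     = 0.065934 * 694.533 - 42
     = 3.793407.
Step 4: Ties present; correction factor C = 1 - 18/(13^3 - 13) = 0.991758. Corrected H = 3.793407 / 0.991758 = 3.824931.
Step 5: Under H0, H ~ chi^2(2); p-value = 0.147716.
Step 6: alpha = 0.05. fail to reject H0.

H = 3.8249, df = 2, p = 0.147716, fail to reject H0.


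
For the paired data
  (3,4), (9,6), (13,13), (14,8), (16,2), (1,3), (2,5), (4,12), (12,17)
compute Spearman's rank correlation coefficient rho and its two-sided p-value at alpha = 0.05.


Step 1: Rank x and y separately (midranks; no ties here).
rank(x): 3->3, 9->5, 13->7, 14->8, 16->9, 1->1, 2->2, 4->4, 12->6
rank(y): 4->3, 6->5, 13->8, 8->6, 2->1, 3->2, 5->4, 12->7, 17->9
Step 2: d_i = R_x(i) - R_y(i); compute d_i^2.
  (3-3)^2=0, (5-5)^2=0, (7-8)^2=1, (8-6)^2=4, (9-1)^2=64, (1-2)^2=1, (2-4)^2=4, (4-7)^2=9, (6-9)^2=9
sum(d^2) = 92.
Step 3: rho = 1 - 6*92 / (9*(9^2 - 1)) = 1 - 552/720 = 0.233333.
Step 4: Under H0, t = rho * sqrt((n-2)/(1-rho^2)) = 0.6349 ~ t(7).
Step 5: Two-sided p-value from the t-distribution with 7 df = 0.545699.
Step 6: alpha = 0.05. fail to reject H0.

rho = 0.2333, p = 0.545699, fail to reject H0 at alpha = 0.05.


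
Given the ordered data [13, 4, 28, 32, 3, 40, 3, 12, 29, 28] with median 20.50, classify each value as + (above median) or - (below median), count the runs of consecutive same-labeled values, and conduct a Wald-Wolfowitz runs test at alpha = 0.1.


Step 1: Compute median = 20.50; label A = above, B = below.
Labels in order: BBAABABBAA  (n_A = 5, n_B = 5)
Step 2: Count runs R = 6.
Step 3: Under H0 (random ordering), E[R] = 2*n_A*n_B/(n_A+n_B) + 1 = 2*5*5/10 + 1 = 6.0000.
        Var[R] = 2*n_A*n_B*(2*n_A*n_B - n_A - n_B) / ((n_A+n_B)^2 * (n_A+n_B-1)) = 2000/900 = 2.2222.
        SD[R] = 1.4907.
Step 4: R = E[R], so z = 0 with no continuity correction.
Step 5: Two-sided p-value via normal approximation = 2*(1 - Phi(|z|)) = 1.000000.
Step 6: alpha = 0.1. fail to reject H0.

R = 6, z = 0.0000, p = 1.000000, fail to reject H0.


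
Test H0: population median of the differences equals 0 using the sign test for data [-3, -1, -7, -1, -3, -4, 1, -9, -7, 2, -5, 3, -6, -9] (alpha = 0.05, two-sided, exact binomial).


Step 1: Discard zero differences. Original n = 14; n_eff = number of nonzero differences = 14.
Nonzero differences (with sign): -3, -1, -7, -1, -3, -4, +1, -9, -7, +2, -5, +3, -6, -9
Step 2: Count signs: positive = 3, negative = 11.
Step 3: Under H0: P(positive) = 0.5, so the number of positives S ~ Bin(14, 0.5).
Step 4: Two-sided exact p-value = sum of Bin(14,0.5) probabilities at or below the observed probability = 0.057373.
Step 5: alpha = 0.05. fail to reject H0.

n_eff = 14, pos = 3, neg = 11, p = 0.057373, fail to reject H0.


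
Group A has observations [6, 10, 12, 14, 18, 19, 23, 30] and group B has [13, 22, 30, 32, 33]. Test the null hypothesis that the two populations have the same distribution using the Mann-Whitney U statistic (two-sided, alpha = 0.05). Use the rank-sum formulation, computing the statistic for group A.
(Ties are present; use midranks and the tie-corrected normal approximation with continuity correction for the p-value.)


Step 1: Combine and sort all 13 observations; assign midranks.
sorted (value, group): (6,X), (10,X), (12,X), (13,Y), (14,X), (18,X), (19,X), (22,Y), (23,X), (30,X), (30,Y), (32,Y), (33,Y)
ranks: 6->1, 10->2, 12->3, 13->4, 14->5, 18->6, 19->7, 22->8, 23->9, 30->10.5, 30->10.5, 32->12, 33->13
Step 2: Rank sum for X: R1 = 1 + 2 + 3 + 5 + 6 + 7 + 9 + 10.5 = 43.5.
Step 3: U_X = R1 - n1(n1+1)/2 = 43.5 - 8*9/2 = 43.5 - 36 = 7.5.
       U_Y = n1*n2 - U_X = 40 - 7.5 = 32.5.
Step 4: Ties are present, so use the tie-corrected normal approximation (with continuity correction) for the p-value.
Step 5: p-value = 0.078571; compare to alpha = 0.05. fail to reject H0.

U_X = 7.5, p = 0.078571, fail to reject H0 at alpha = 0.05.


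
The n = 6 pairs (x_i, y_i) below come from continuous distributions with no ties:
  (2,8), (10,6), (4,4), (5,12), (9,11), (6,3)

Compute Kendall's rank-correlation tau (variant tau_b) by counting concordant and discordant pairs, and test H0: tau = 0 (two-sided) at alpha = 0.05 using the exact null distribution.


Step 1: Enumerate the 15 unordered pairs (i,j) with i<j and classify each by sign(x_j-x_i) * sign(y_j-y_i).
  (1,2):dx=+8,dy=-2->D; (1,3):dx=+2,dy=-4->D; (1,4):dx=+3,dy=+4->C; (1,5):dx=+7,dy=+3->C
  (1,6):dx=+4,dy=-5->D; (2,3):dx=-6,dy=-2->C; (2,4):dx=-5,dy=+6->D; (2,5):dx=-1,dy=+5->D
  (2,6):dx=-4,dy=-3->C; (3,4):dx=+1,dy=+8->C; (3,5):dx=+5,dy=+7->C; (3,6):dx=+2,dy=-1->D
  (4,5):dx=+4,dy=-1->D; (4,6):dx=+1,dy=-9->D; (5,6):dx=-3,dy=-8->C
Step 2: C = 7, D = 8, total pairs = 15.
Step 3: tau = (C - D)/(n(n-1)/2) = (7 - 8)/15 = -0.066667.
Step 4: Exact two-sided p-value (enumerate n! = 720 permutations of y under H0): p = 1.000000.
Step 5: alpha = 0.05. fail to reject H0.

tau_b = -0.0667 (C=7, D=8), p = 1.000000, fail to reject H0.


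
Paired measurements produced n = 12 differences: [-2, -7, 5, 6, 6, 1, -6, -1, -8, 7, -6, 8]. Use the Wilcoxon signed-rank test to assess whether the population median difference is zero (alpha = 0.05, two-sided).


Step 1: Drop any zero differences (none here) and take |d_i|.
|d| = [2, 7, 5, 6, 6, 1, 6, 1, 8, 7, 6, 8]
Step 2: Midrank |d_i| (ties get averaged ranks).
ranks: |2|->3, |7|->9.5, |5|->4, |6|->6.5, |6|->6.5, |1|->1.5, |6|->6.5, |1|->1.5, |8|->11.5, |7|->9.5, |6|->6.5, |8|->11.5
Step 3: Attach original signs; sum ranks with positive sign and with negative sign.
W+ = 4 + 6.5 + 6.5 + 1.5 + 9.5 + 11.5 = 39.5
W- = 3 + 9.5 + 6.5 + 1.5 + 11.5 + 6.5 = 38.5
(Check: W+ + W- = 78 should equal n(n+1)/2 = 78.)
Step 4: Test statistic W = min(W+, W-) = 38.5.
Step 5: Ties in |d|, so use the tie-corrected normal approximation.
        E[W] = n(n+1)/4 = 12*13/4 = 39.
        Tie groups: |d|=1 (t=2), |d|=6 (t=4), |d|=7 (t=2), |d|=8 (t=2); sum(t^3 - t) = 78.
        Var[W] = n(n+1)(2n+1)/24 - sum(t^3-t)/48 = 3900/24 - 78/48 = 160.875.
        z = (W - E[W]) / sqrt(Var[W]) = (38.5 - 39) / 12.6837 = -0.0394.
        Two-sided p = 2*Phi(z) = 0.968555.
Step 6: alpha = 0.05. fail to reject H0.

W+ = 39.5, W- = 38.5, W = min = 38.5, p = 0.968555, fail to reject H0.


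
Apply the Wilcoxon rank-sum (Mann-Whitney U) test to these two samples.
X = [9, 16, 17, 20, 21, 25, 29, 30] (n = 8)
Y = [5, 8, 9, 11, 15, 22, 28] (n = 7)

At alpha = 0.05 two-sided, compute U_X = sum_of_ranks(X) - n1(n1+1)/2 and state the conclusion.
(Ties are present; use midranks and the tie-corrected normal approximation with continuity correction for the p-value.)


Step 1: Combine and sort all 15 observations; assign midranks.
sorted (value, group): (5,Y), (8,Y), (9,X), (9,Y), (11,Y), (15,Y), (16,X), (17,X), (20,X), (21,X), (22,Y), (25,X), (28,Y), (29,X), (30,X)
ranks: 5->1, 8->2, 9->3.5, 9->3.5, 11->5, 15->6, 16->7, 17->8, 20->9, 21->10, 22->11, 25->12, 28->13, 29->14, 30->15
Step 2: Rank sum for X: R1 = 3.5 + 7 + 8 + 9 + 10 + 12 + 14 + 15 = 78.5.
Step 3: U_X = R1 - n1(n1+1)/2 = 78.5 - 8*9/2 = 78.5 - 36 = 42.5.
       U_Y = n1*n2 - U_X = 56 - 42.5 = 13.5.
Step 4: Ties are present, so use the tie-corrected normal approximation (with continuity correction) for the p-value.
Step 5: p-value = 0.104882; compare to alpha = 0.05. fail to reject H0.

U_X = 42.5, p = 0.104882, fail to reject H0 at alpha = 0.05.


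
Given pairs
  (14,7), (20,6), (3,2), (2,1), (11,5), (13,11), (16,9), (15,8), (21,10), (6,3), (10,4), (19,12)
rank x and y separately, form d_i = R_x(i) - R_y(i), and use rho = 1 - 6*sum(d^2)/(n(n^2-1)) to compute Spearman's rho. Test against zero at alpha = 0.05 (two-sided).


Step 1: Rank x and y separately (midranks; no ties here).
rank(x): 14->7, 20->11, 3->2, 2->1, 11->5, 13->6, 16->9, 15->8, 21->12, 6->3, 10->4, 19->10
rank(y): 7->7, 6->6, 2->2, 1->1, 5->5, 11->11, 9->9, 8->8, 10->10, 3->3, 4->4, 12->12
Step 2: d_i = R_x(i) - R_y(i); compute d_i^2.
  (7-7)^2=0, (11-6)^2=25, (2-2)^2=0, (1-1)^2=0, (5-5)^2=0, (6-11)^2=25, (9-9)^2=0, (8-8)^2=0, (12-10)^2=4, (3-3)^2=0, (4-4)^2=0, (10-12)^2=4
sum(d^2) = 58.
Step 3: rho = 1 - 6*58 / (12*(12^2 - 1)) = 1 - 348/1716 = 0.797203.
Step 4: Under H0, t = rho * sqrt((n-2)/(1-rho^2)) = 4.1758 ~ t(10).
Step 5: Two-sided p-value from the t-distribution with 10 df = 0.001900.
Step 6: alpha = 0.05. reject H0.

rho = 0.7972, p = 0.001900, reject H0 at alpha = 0.05.


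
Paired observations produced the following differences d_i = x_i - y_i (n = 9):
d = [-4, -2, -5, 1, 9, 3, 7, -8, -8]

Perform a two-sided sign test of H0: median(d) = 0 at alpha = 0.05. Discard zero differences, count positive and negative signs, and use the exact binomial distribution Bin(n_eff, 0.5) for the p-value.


Step 1: Discard zero differences. Original n = 9; n_eff = number of nonzero differences = 9.
Nonzero differences (with sign): -4, -2, -5, +1, +9, +3, +7, -8, -8
Step 2: Count signs: positive = 4, negative = 5.
Step 3: Under H0: P(positive) = 0.5, so the number of positives S ~ Bin(9, 0.5).
Step 4: Two-sided exact p-value = sum of Bin(9,0.5) probabilities at or below the observed probability = 1.000000.
Step 5: alpha = 0.05. fail to reject H0.

n_eff = 9, pos = 4, neg = 5, p = 1.000000, fail to reject H0.


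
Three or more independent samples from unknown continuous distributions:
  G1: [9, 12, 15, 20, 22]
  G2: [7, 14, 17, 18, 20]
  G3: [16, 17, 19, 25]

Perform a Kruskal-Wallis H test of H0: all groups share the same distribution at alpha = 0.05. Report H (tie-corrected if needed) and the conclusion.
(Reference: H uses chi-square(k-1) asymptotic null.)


Step 1: Combine all N = 14 observations and assign midranks.
sorted (value, group, rank): (7,G2,1), (9,G1,2), (12,G1,3), (14,G2,4), (15,G1,5), (16,G3,6), (17,G2,7.5), (17,G3,7.5), (18,G2,9), (19,G3,10), (20,G1,11.5), (20,G2,11.5), (22,G1,13), (25,G3,14)
Step 2: Sum ranks within each group.
R_1 = 34.5 (n_1 = 5)
R_2 = 33 (n_2 = 5)
R_3 = 37.5 (n_3 = 4)
Step 3: H = 12/(N(N+1)) * sum(R_i^2/n_i) - 3(N+1)
     = 12/(14*15) * (34.5^2/5 + 33^2/5 + 37.5^2/4) - 3*15
     = 0.057143 * 807.413 - 45
     = 1.137857.
Step 4: Ties present; correction factor C = 1 - 12/(14^3 - 14) = 0.995604. Corrected H = 1.137857 / 0.995604 = 1.142881.
Step 5: Under H0, H ~ chi^2(2); p-value = 0.564711.
Step 6: alpha = 0.05. fail to reject H0.

H = 1.1429, df = 2, p = 0.564711, fail to reject H0.


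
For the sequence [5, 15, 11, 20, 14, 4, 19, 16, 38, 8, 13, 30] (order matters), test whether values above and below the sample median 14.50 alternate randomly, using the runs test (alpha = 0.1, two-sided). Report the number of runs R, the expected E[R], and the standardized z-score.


Step 1: Compute median = 14.50; label A = above, B = below.
Labels in order: BABABBAAABBA  (n_A = 6, n_B = 6)
Step 2: Count runs R = 8.
Step 3: Under H0 (random ordering), E[R] = 2*n_A*n_B/(n_A+n_B) + 1 = 2*6*6/12 + 1 = 7.0000.
        Var[R] = 2*n_A*n_B*(2*n_A*n_B - n_A - n_B) / ((n_A+n_B)^2 * (n_A+n_B-1)) = 4320/1584 = 2.7273.
        SD[R] = 1.6514.
Step 4: Continuity-corrected z = (R - 0.5 - E[R]) / SD[R] = (8 - 0.5 - 7.0000) / 1.6514 = 0.3028.
Step 5: Two-sided p-value via normal approximation = 2*(1 - Phi(|z|)) = 0.762069.
Step 6: alpha = 0.1. fail to reject H0.

R = 8, z = 0.3028, p = 0.762069, fail to reject H0.


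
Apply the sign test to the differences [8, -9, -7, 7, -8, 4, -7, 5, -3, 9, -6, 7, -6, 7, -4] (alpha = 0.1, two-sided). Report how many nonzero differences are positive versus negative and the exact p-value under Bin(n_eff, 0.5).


Step 1: Discard zero differences. Original n = 15; n_eff = number of nonzero differences = 15.
Nonzero differences (with sign): +8, -9, -7, +7, -8, +4, -7, +5, -3, +9, -6, +7, -6, +7, -4
Step 2: Count signs: positive = 7, negative = 8.
Step 3: Under H0: P(positive) = 0.5, so the number of positives S ~ Bin(15, 0.5).
Step 4: Two-sided exact p-value = sum of Bin(15,0.5) probabilities at or below the observed probability = 1.000000.
Step 5: alpha = 0.1. fail to reject H0.

n_eff = 15, pos = 7, neg = 8, p = 1.000000, fail to reject H0.


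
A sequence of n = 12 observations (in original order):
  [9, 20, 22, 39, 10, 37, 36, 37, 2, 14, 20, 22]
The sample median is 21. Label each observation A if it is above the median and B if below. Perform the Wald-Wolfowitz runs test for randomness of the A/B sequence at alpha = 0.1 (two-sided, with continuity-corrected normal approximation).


Step 1: Compute median = 21; label A = above, B = below.
Labels in order: BBAABAAABBBA  (n_A = 6, n_B = 6)
Step 2: Count runs R = 6.
Step 3: Under H0 (random ordering), E[R] = 2*n_A*n_B/(n_A+n_B) + 1 = 2*6*6/12 + 1 = 7.0000.
        Var[R] = 2*n_A*n_B*(2*n_A*n_B - n_A - n_B) / ((n_A+n_B)^2 * (n_A+n_B-1)) = 4320/1584 = 2.7273.
        SD[R] = 1.6514.
Step 4: Continuity-corrected z = (R + 0.5 - E[R]) / SD[R] = (6 + 0.5 - 7.0000) / 1.6514 = -0.3028.
Step 5: Two-sided p-value via normal approximation = 2*(1 - Phi(|z|)) = 0.762069.
Step 6: alpha = 0.1. fail to reject H0.

R = 6, z = -0.3028, p = 0.762069, fail to reject H0.


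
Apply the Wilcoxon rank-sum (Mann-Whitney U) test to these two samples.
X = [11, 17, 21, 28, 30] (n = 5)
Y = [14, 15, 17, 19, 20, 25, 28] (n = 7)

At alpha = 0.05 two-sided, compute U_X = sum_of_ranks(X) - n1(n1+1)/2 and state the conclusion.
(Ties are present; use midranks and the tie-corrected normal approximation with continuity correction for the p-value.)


Step 1: Combine and sort all 12 observations; assign midranks.
sorted (value, group): (11,X), (14,Y), (15,Y), (17,X), (17,Y), (19,Y), (20,Y), (21,X), (25,Y), (28,X), (28,Y), (30,X)
ranks: 11->1, 14->2, 15->3, 17->4.5, 17->4.5, 19->6, 20->7, 21->8, 25->9, 28->10.5, 28->10.5, 30->12
Step 2: Rank sum for X: R1 = 1 + 4.5 + 8 + 10.5 + 12 = 36.
Step 3: U_X = R1 - n1(n1+1)/2 = 36 - 5*6/2 = 36 - 15 = 21.
       U_Y = n1*n2 - U_X = 35 - 21 = 14.
Step 4: Ties are present, so use the tie-corrected normal approximation (with continuity correction) for the p-value.
Step 5: p-value = 0.624905; compare to alpha = 0.05. fail to reject H0.

U_X = 21, p = 0.624905, fail to reject H0 at alpha = 0.05.


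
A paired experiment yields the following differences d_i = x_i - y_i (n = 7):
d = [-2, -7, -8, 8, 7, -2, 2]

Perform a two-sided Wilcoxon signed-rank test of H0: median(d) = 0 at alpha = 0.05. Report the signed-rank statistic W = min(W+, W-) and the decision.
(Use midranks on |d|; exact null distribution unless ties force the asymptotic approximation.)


Step 1: Drop any zero differences (none here) and take |d_i|.
|d| = [2, 7, 8, 8, 7, 2, 2]
Step 2: Midrank |d_i| (ties get averaged ranks).
ranks: |2|->2, |7|->4.5, |8|->6.5, |8|->6.5, |7|->4.5, |2|->2, |2|->2
Step 3: Attach original signs; sum ranks with positive sign and with negative sign.
W+ = 6.5 + 4.5 + 2 = 13
W- = 2 + 4.5 + 6.5 + 2 = 15
(Check: W+ + W- = 28 should equal n(n+1)/2 = 28.)
Step 4: Test statistic W = min(W+, W-) = 13.
Step 5: Ties in |d|, so use the tie-corrected normal approximation.
        E[W] = n(n+1)/4 = 7*8/4 = 14.
        Tie groups: |d|=2 (t=3), |d|=7 (t=2), |d|=8 (t=2); sum(t^3 - t) = 36.
        Var[W] = n(n+1)(2n+1)/24 - sum(t^3-t)/48 = 840/24 - 36/48 = 34.25.
        z = (W - E[W]) / sqrt(Var[W]) = (13 - 14) / 5.8523 = -0.1709.
        Two-sided p = 2*Phi(z) = 0.864325.
Step 6: alpha = 0.05. fail to reject H0.

W+ = 13, W- = 15, W = min = 13, p = 0.864325, fail to reject H0.


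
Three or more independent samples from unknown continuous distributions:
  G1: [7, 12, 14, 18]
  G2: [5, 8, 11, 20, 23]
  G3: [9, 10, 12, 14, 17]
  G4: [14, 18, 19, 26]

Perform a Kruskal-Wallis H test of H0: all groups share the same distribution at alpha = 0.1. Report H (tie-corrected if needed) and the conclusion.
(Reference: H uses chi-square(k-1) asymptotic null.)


Step 1: Combine all N = 18 observations and assign midranks.
sorted (value, group, rank): (5,G2,1), (7,G1,2), (8,G2,3), (9,G3,4), (10,G3,5), (11,G2,6), (12,G1,7.5), (12,G3,7.5), (14,G1,10), (14,G3,10), (14,G4,10), (17,G3,12), (18,G1,13.5), (18,G4,13.5), (19,G4,15), (20,G2,16), (23,G2,17), (26,G4,18)
Step 2: Sum ranks within each group.
R_1 = 33 (n_1 = 4)
R_2 = 43 (n_2 = 5)
R_3 = 38.5 (n_3 = 5)
R_4 = 56.5 (n_4 = 4)
Step 3: H = 12/(N(N+1)) * sum(R_i^2/n_i) - 3(N+1)
     = 12/(18*19) * (33^2/4 + 43^2/5 + 38.5^2/5 + 56.5^2/4) - 3*19
     = 0.035088 * 1736.56 - 57
     = 3.932018.
Step 4: Ties present; correction factor C = 1 - 36/(18^3 - 18) = 0.993808. Corrected H = 3.932018 / 0.993808 = 3.956516.
Step 5: Under H0, H ~ chi^2(3); p-value = 0.266198.
Step 6: alpha = 0.1. fail to reject H0.

H = 3.9565, df = 3, p = 0.266198, fail to reject H0.


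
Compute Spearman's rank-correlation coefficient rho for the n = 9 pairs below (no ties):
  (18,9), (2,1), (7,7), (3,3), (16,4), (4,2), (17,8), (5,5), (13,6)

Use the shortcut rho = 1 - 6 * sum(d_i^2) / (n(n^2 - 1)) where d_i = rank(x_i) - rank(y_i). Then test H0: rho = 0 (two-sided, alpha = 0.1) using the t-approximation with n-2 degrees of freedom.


Step 1: Rank x and y separately (midranks; no ties here).
rank(x): 18->9, 2->1, 7->5, 3->2, 16->7, 4->3, 17->8, 5->4, 13->6
rank(y): 9->9, 1->1, 7->7, 3->3, 4->4, 2->2, 8->8, 5->5, 6->6
Step 2: d_i = R_x(i) - R_y(i); compute d_i^2.
  (9-9)^2=0, (1-1)^2=0, (5-7)^2=4, (2-3)^2=1, (7-4)^2=9, (3-2)^2=1, (8-8)^2=0, (4-5)^2=1, (6-6)^2=0
sum(d^2) = 16.
Step 3: rho = 1 - 6*16 / (9*(9^2 - 1)) = 1 - 96/720 = 0.866667.
Step 4: Under H0, t = rho * sqrt((n-2)/(1-rho^2)) = 4.5962 ~ t(7).
Step 5: Two-sided p-value from the t-distribution with 7 df = 0.002495.
Step 6: alpha = 0.1. reject H0.

rho = 0.8667, p = 0.002495, reject H0 at alpha = 0.1.


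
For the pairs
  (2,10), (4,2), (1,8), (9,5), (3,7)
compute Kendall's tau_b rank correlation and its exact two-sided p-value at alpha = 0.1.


Step 1: Enumerate the 10 unordered pairs (i,j) with i<j and classify each by sign(x_j-x_i) * sign(y_j-y_i).
  (1,2):dx=+2,dy=-8->D; (1,3):dx=-1,dy=-2->C; (1,4):dx=+7,dy=-5->D; (1,5):dx=+1,dy=-3->D
  (2,3):dx=-3,dy=+6->D; (2,4):dx=+5,dy=+3->C; (2,5):dx=-1,dy=+5->D; (3,4):dx=+8,dy=-3->D
  (3,5):dx=+2,dy=-1->D; (4,5):dx=-6,dy=+2->D
Step 2: C = 2, D = 8, total pairs = 10.
Step 3: tau = (C - D)/(n(n-1)/2) = (2 - 8)/10 = -0.600000.
Step 4: Exact two-sided p-value (enumerate n! = 120 permutations of y under H0): p = 0.233333.
Step 5: alpha = 0.1. fail to reject H0.

tau_b = -0.6000 (C=2, D=8), p = 0.233333, fail to reject H0.


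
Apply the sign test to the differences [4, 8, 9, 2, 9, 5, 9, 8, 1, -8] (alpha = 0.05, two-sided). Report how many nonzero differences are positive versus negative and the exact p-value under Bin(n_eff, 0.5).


Step 1: Discard zero differences. Original n = 10; n_eff = number of nonzero differences = 10.
Nonzero differences (with sign): +4, +8, +9, +2, +9, +5, +9, +8, +1, -8
Step 2: Count signs: positive = 9, negative = 1.
Step 3: Under H0: P(positive) = 0.5, so the number of positives S ~ Bin(10, 0.5).
Step 4: Two-sided exact p-value = sum of Bin(10,0.5) probabilities at or below the observed probability = 0.021484.
Step 5: alpha = 0.05. reject H0.

n_eff = 10, pos = 9, neg = 1, p = 0.021484, reject H0.


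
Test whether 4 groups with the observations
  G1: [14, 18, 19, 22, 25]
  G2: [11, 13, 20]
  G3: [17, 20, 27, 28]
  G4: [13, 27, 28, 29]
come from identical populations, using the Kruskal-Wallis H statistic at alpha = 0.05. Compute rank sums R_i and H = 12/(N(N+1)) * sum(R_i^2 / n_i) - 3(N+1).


Step 1: Combine all N = 16 observations and assign midranks.
sorted (value, group, rank): (11,G2,1), (13,G2,2.5), (13,G4,2.5), (14,G1,4), (17,G3,5), (18,G1,6), (19,G1,7), (20,G2,8.5), (20,G3,8.5), (22,G1,10), (25,G1,11), (27,G3,12.5), (27,G4,12.5), (28,G3,14.5), (28,G4,14.5), (29,G4,16)
Step 2: Sum ranks within each group.
R_1 = 38 (n_1 = 5)
R_2 = 12 (n_2 = 3)
R_3 = 40.5 (n_3 = 4)
R_4 = 45.5 (n_4 = 4)
Step 3: H = 12/(N(N+1)) * sum(R_i^2/n_i) - 3(N+1)
     = 12/(16*17) * (38^2/5 + 12^2/3 + 40.5^2/4 + 45.5^2/4) - 3*17
     = 0.044118 * 1264.42 - 51
     = 4.783456.
Step 4: Ties present; correction factor C = 1 - 24/(16^3 - 16) = 0.994118. Corrected H = 4.783456 / 0.994118 = 4.811760.
Step 5: Under H0, H ~ chi^2(3); p-value = 0.186111.
Step 6: alpha = 0.05. fail to reject H0.

H = 4.8118, df = 3, p = 0.186111, fail to reject H0.


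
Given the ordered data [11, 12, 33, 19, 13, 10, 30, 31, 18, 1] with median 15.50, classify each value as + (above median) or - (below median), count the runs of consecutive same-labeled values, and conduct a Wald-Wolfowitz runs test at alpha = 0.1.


Step 1: Compute median = 15.50; label A = above, B = below.
Labels in order: BBAABBAAAB  (n_A = 5, n_B = 5)
Step 2: Count runs R = 5.
Step 3: Under H0 (random ordering), E[R] = 2*n_A*n_B/(n_A+n_B) + 1 = 2*5*5/10 + 1 = 6.0000.
        Var[R] = 2*n_A*n_B*(2*n_A*n_B - n_A - n_B) / ((n_A+n_B)^2 * (n_A+n_B-1)) = 2000/900 = 2.2222.
        SD[R] = 1.4907.
Step 4: Continuity-corrected z = (R + 0.5 - E[R]) / SD[R] = (5 + 0.5 - 6.0000) / 1.4907 = -0.3354.
Step 5: Two-sided p-value via normal approximation = 2*(1 - Phi(|z|)) = 0.737316.
Step 6: alpha = 0.1. fail to reject H0.

R = 5, z = -0.3354, p = 0.737316, fail to reject H0.


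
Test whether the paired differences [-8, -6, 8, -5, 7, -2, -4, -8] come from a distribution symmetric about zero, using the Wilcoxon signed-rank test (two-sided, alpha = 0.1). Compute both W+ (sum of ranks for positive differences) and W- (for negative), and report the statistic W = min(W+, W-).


Step 1: Drop any zero differences (none here) and take |d_i|.
|d| = [8, 6, 8, 5, 7, 2, 4, 8]
Step 2: Midrank |d_i| (ties get averaged ranks).
ranks: |8|->7, |6|->4, |8|->7, |5|->3, |7|->5, |2|->1, |4|->2, |8|->7
Step 3: Attach original signs; sum ranks with positive sign and with negative sign.
W+ = 7 + 5 = 12
W- = 7 + 4 + 3 + 1 + 2 + 7 = 24
(Check: W+ + W- = 36 should equal n(n+1)/2 = 36.)
Step 4: Test statistic W = min(W+, W-) = 12.
Step 5: Ties in |d|, so use the tie-corrected normal approximation.
        E[W] = n(n+1)/4 = 8*9/4 = 18.
        Tie groups: |d|=8 (t=3); sum(t^3 - t) = 24.
        Var[W] = n(n+1)(2n+1)/24 - sum(t^3-t)/48 = 1224/24 - 24/48 = 50.5.
        z = (W - E[W]) / sqrt(Var[W]) = (12 - 18) / 7.1063 = -0.8443.
        Two-sided p = 2*Phi(z) = 0.398492.
Step 6: alpha = 0.1. fail to reject H0.

W+ = 12, W- = 24, W = min = 12, p = 0.398492, fail to reject H0.


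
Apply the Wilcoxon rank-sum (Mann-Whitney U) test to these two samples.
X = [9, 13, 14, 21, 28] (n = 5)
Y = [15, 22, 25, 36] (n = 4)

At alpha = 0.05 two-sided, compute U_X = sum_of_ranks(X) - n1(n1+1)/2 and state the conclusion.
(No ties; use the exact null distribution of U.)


Step 1: Combine and sort all 9 observations; assign midranks.
sorted (value, group): (9,X), (13,X), (14,X), (15,Y), (21,X), (22,Y), (25,Y), (28,X), (36,Y)
ranks: 9->1, 13->2, 14->3, 15->4, 21->5, 22->6, 25->7, 28->8, 36->9
Step 2: Rank sum for X: R1 = 1 + 2 + 3 + 5 + 8 = 19.
Step 3: U_X = R1 - n1(n1+1)/2 = 19 - 5*6/2 = 19 - 15 = 4.
       U_Y = n1*n2 - U_X = 20 - 4 = 16.
Step 4: No ties, so the exact null distribution of U (based on enumerating the C(9,5) = 126 equally likely rank assignments) gives the two-sided p-value.
Step 5: p-value = 0.190476; compare to alpha = 0.05. fail to reject H0.

U_X = 4, p = 0.190476, fail to reject H0 at alpha = 0.05.


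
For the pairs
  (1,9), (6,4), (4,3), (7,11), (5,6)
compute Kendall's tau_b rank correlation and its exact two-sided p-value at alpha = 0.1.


Step 1: Enumerate the 10 unordered pairs (i,j) with i<j and classify each by sign(x_j-x_i) * sign(y_j-y_i).
  (1,2):dx=+5,dy=-5->D; (1,3):dx=+3,dy=-6->D; (1,4):dx=+6,dy=+2->C; (1,5):dx=+4,dy=-3->D
  (2,3):dx=-2,dy=-1->C; (2,4):dx=+1,dy=+7->C; (2,5):dx=-1,dy=+2->D; (3,4):dx=+3,dy=+8->C
  (3,5):dx=+1,dy=+3->C; (4,5):dx=-2,dy=-5->C
Step 2: C = 6, D = 4, total pairs = 10.
Step 3: tau = (C - D)/(n(n-1)/2) = (6 - 4)/10 = 0.200000.
Step 4: Exact two-sided p-value (enumerate n! = 120 permutations of y under H0): p = 0.816667.
Step 5: alpha = 0.1. fail to reject H0.

tau_b = 0.2000 (C=6, D=4), p = 0.816667, fail to reject H0.


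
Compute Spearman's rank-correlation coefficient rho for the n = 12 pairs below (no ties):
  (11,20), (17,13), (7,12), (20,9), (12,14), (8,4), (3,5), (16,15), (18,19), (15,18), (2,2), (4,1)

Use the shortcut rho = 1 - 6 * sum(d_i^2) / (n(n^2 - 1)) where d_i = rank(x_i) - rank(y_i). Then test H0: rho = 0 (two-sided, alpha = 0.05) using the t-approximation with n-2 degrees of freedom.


Step 1: Rank x and y separately (midranks; no ties here).
rank(x): 11->6, 17->10, 7->4, 20->12, 12->7, 8->5, 3->2, 16->9, 18->11, 15->8, 2->1, 4->3
rank(y): 20->12, 13->7, 12->6, 9->5, 14->8, 4->3, 5->4, 15->9, 19->11, 18->10, 2->2, 1->1
Step 2: d_i = R_x(i) - R_y(i); compute d_i^2.
  (6-12)^2=36, (10-7)^2=9, (4-6)^2=4, (12-5)^2=49, (7-8)^2=1, (5-3)^2=4, (2-4)^2=4, (9-9)^2=0, (11-11)^2=0, (8-10)^2=4, (1-2)^2=1, (3-1)^2=4
sum(d^2) = 116.
Step 3: rho = 1 - 6*116 / (12*(12^2 - 1)) = 1 - 696/1716 = 0.594406.
Step 4: Under H0, t = rho * sqrt((n-2)/(1-rho^2)) = 2.3374 ~ t(10).
Step 5: Two-sided p-value from the t-distribution with 10 df = 0.041521.
Step 6: alpha = 0.05. reject H0.

rho = 0.5944, p = 0.041521, reject H0 at alpha = 0.05.


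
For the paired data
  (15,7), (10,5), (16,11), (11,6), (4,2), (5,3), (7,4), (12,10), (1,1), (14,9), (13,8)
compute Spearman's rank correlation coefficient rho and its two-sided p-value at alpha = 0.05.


Step 1: Rank x and y separately (midranks; no ties here).
rank(x): 15->10, 10->5, 16->11, 11->6, 4->2, 5->3, 7->4, 12->7, 1->1, 14->9, 13->8
rank(y): 7->7, 5->5, 11->11, 6->6, 2->2, 3->3, 4->4, 10->10, 1->1, 9->9, 8->8
Step 2: d_i = R_x(i) - R_y(i); compute d_i^2.
  (10-7)^2=9, (5-5)^2=0, (11-11)^2=0, (6-6)^2=0, (2-2)^2=0, (3-3)^2=0, (4-4)^2=0, (7-10)^2=9, (1-1)^2=0, (9-9)^2=0, (8-8)^2=0
sum(d^2) = 18.
Step 3: rho = 1 - 6*18 / (11*(11^2 - 1)) = 1 - 108/1320 = 0.918182.
Step 4: Under H0, t = rho * sqrt((n-2)/(1-rho^2)) = 6.9531 ~ t(9).
Step 5: Two-sided p-value from the t-distribution with 9 df = 0.000067.
Step 6: alpha = 0.05. reject H0.

rho = 0.9182, p = 0.000067, reject H0 at alpha = 0.05.


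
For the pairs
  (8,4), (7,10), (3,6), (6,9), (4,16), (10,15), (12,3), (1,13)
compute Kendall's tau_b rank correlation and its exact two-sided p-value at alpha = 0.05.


Step 1: Enumerate the 28 unordered pairs (i,j) with i<j and classify each by sign(x_j-x_i) * sign(y_j-y_i).
  (1,2):dx=-1,dy=+6->D; (1,3):dx=-5,dy=+2->D; (1,4):dx=-2,dy=+5->D; (1,5):dx=-4,dy=+12->D
  (1,6):dx=+2,dy=+11->C; (1,7):dx=+4,dy=-1->D; (1,8):dx=-7,dy=+9->D; (2,3):dx=-4,dy=-4->C
  (2,4):dx=-1,dy=-1->C; (2,5):dx=-3,dy=+6->D; (2,6):dx=+3,dy=+5->C; (2,7):dx=+5,dy=-7->D
  (2,8):dx=-6,dy=+3->D; (3,4):dx=+3,dy=+3->C; (3,5):dx=+1,dy=+10->C; (3,6):dx=+7,dy=+9->C
  (3,7):dx=+9,dy=-3->D; (3,8):dx=-2,dy=+7->D; (4,5):dx=-2,dy=+7->D; (4,6):dx=+4,dy=+6->C
  (4,7):dx=+6,dy=-6->D; (4,8):dx=-5,dy=+4->D; (5,6):dx=+6,dy=-1->D; (5,7):dx=+8,dy=-13->D
  (5,8):dx=-3,dy=-3->C; (6,7):dx=+2,dy=-12->D; (6,8):dx=-9,dy=-2->C; (7,8):dx=-11,dy=+10->D
Step 2: C = 10, D = 18, total pairs = 28.
Step 3: tau = (C - D)/(n(n-1)/2) = (10 - 18)/28 = -0.285714.
Step 4: Exact two-sided p-value (enumerate n! = 40320 permutations of y under H0): p = 0.398760.
Step 5: alpha = 0.05. fail to reject H0.

tau_b = -0.2857 (C=10, D=18), p = 0.398760, fail to reject H0.


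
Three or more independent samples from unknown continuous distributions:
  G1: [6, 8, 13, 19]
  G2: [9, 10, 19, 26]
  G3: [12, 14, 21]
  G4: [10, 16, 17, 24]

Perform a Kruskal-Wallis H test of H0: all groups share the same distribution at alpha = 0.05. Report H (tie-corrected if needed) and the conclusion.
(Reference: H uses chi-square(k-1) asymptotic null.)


Step 1: Combine all N = 15 observations and assign midranks.
sorted (value, group, rank): (6,G1,1), (8,G1,2), (9,G2,3), (10,G2,4.5), (10,G4,4.5), (12,G3,6), (13,G1,7), (14,G3,8), (16,G4,9), (17,G4,10), (19,G1,11.5), (19,G2,11.5), (21,G3,13), (24,G4,14), (26,G2,15)
Step 2: Sum ranks within each group.
R_1 = 21.5 (n_1 = 4)
R_2 = 34 (n_2 = 4)
R_3 = 27 (n_3 = 3)
R_4 = 37.5 (n_4 = 4)
Step 3: H = 12/(N(N+1)) * sum(R_i^2/n_i) - 3(N+1)
     = 12/(15*16) * (21.5^2/4 + 34^2/4 + 27^2/3 + 37.5^2/4) - 3*16
     = 0.050000 * 999.125 - 48
     = 1.956250.
Step 4: Ties present; correction factor C = 1 - 12/(15^3 - 15) = 0.996429. Corrected H = 1.956250 / 0.996429 = 1.963262.
Step 5: Under H0, H ~ chi^2(3); p-value = 0.580067.
Step 6: alpha = 0.05. fail to reject H0.

H = 1.9633, df = 3, p = 0.580067, fail to reject H0.


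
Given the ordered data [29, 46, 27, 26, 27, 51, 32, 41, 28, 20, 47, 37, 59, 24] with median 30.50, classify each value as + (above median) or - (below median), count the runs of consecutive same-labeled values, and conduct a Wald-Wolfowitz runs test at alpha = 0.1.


Step 1: Compute median = 30.50; label A = above, B = below.
Labels in order: BABBBAAABBAAAB  (n_A = 7, n_B = 7)
Step 2: Count runs R = 7.
Step 3: Under H0 (random ordering), E[R] = 2*n_A*n_B/(n_A+n_B) + 1 = 2*7*7/14 + 1 = 8.0000.
        Var[R] = 2*n_A*n_B*(2*n_A*n_B - n_A - n_B) / ((n_A+n_B)^2 * (n_A+n_B-1)) = 8232/2548 = 3.2308.
        SD[R] = 1.7974.
Step 4: Continuity-corrected z = (R + 0.5 - E[R]) / SD[R] = (7 + 0.5 - 8.0000) / 1.7974 = -0.2782.
Step 5: Two-sided p-value via normal approximation = 2*(1 - Phi(|z|)) = 0.780879.
Step 6: alpha = 0.1. fail to reject H0.

R = 7, z = -0.2782, p = 0.780879, fail to reject H0.


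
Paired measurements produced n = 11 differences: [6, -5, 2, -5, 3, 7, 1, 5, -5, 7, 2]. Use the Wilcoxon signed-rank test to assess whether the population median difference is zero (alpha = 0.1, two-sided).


Step 1: Drop any zero differences (none here) and take |d_i|.
|d| = [6, 5, 2, 5, 3, 7, 1, 5, 5, 7, 2]
Step 2: Midrank |d_i| (ties get averaged ranks).
ranks: |6|->9, |5|->6.5, |2|->2.5, |5|->6.5, |3|->4, |7|->10.5, |1|->1, |5|->6.5, |5|->6.5, |7|->10.5, |2|->2.5
Step 3: Attach original signs; sum ranks with positive sign and with negative sign.
W+ = 9 + 2.5 + 4 + 10.5 + 1 + 6.5 + 10.5 + 2.5 = 46.5
W- = 6.5 + 6.5 + 6.5 = 19.5
(Check: W+ + W- = 66 should equal n(n+1)/2 = 66.)
Step 4: Test statistic W = min(W+, W-) = 19.5.
Step 5: Ties in |d|, so use the tie-corrected normal approximation.
        E[W] = n(n+1)/4 = 11*12/4 = 33.
        Tie groups: |d|=2 (t=2), |d|=5 (t=4), |d|=7 (t=2); sum(t^3 - t) = 72.
        Var[W] = n(n+1)(2n+1)/24 - sum(t^3-t)/48 = 3036/24 - 72/48 = 125.
        z = (W - E[W]) / sqrt(Var[W]) = (19.5 - 33) / 11.1803 = -1.2075.
        Two-sided p = 2*Phi(z) = 0.227249.
Step 6: alpha = 0.1. fail to reject H0.

W+ = 46.5, W- = 19.5, W = min = 19.5, p = 0.227249, fail to reject H0.
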